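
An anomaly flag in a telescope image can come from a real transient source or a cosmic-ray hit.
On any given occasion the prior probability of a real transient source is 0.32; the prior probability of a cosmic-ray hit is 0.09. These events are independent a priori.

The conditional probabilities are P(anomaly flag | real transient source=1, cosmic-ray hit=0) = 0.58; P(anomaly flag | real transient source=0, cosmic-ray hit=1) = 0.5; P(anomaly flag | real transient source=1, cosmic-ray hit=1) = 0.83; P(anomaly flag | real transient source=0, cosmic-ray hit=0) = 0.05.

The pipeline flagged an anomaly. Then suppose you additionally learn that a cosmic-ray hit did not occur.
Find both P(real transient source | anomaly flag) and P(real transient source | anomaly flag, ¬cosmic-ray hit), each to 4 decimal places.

P(anomaly flag) = 0.05×0.68×0.91 + 0.5×0.68×0.09 + 0.58×0.32×0.91 + 0.83×0.32×0.09 = 0.030940 + 0.030600 + 0.168896 + 0.023904 = 0.254340
The real transient source-present share is 0.168896 + 0.023904 = 0.192800.
So P(real transient source | anomaly flag) = 0.192800/0.254340 ≈ 0.7580.

Now also conditioning on cosmic-ray hit≠true:
Numerator (weight on configurations with real transient source): 0.58·0.32 = 0.185600
Normalizer over all consistent configurations: 0.05·0.68 + 0.58·0.32 = 0.219600
Posterior = 0.185600 / 0.219600 ≈ 0.8452
Ruling out cosmic-ray hit raises the posterior on real transient source — the flip side of explaining away.

P(real transient source | anomaly flag) ≈ 0.7580; P(real transient source | anomaly flag, ¬cosmic-ray hit) ≈ 0.8452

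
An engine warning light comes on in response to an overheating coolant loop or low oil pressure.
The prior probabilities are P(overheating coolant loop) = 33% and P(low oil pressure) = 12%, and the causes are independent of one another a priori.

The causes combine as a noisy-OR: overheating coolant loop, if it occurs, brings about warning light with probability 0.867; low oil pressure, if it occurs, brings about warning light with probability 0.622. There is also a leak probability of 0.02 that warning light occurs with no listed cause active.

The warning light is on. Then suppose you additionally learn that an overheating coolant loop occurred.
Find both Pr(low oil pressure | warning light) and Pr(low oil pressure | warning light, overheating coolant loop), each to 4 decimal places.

Under noisy-OR, P(warning light | causes) = 1 − (1−0.02)·∏(1−qᵢ) over the active causes.
P(warning light) = 0.02*0.67*0.88 + 0.62956*0.67*0.12 + 0.86966*0.33*0.88 + 0.950731*0.33*0.12 = 0.011792 + 0.050617 + 0.252549 + 0.037649 = 0.352607
Of this, 0.088266 comes from 0.050617 + 0.037649 (the low oil pressure=true cases).
P(low oil pressure | warning light) = 0.088266 / 0.352607 ≈ 0.2503

With the extra evidence:
P(warning light | overheating coolant loop) = 0.86966·0.88 + 0.950731·0.12 = 0.765301 + 0.114088 = 0.879389
Restricting to configurations with low oil pressure present: 0.950731·0.12 = 0.114088.
Hence the posterior is 0.114088/0.879389 ≈ 0.1297.
This is intercausal reasoning (explaining away): once overheating coolant loop accounts for the warning light, low oil pressure becomes less likely.

Pr(low oil pressure | warning light) ≈ 0.2503; Pr(low oil pressure | warning light, overheating coolant loop) ≈ 0.1297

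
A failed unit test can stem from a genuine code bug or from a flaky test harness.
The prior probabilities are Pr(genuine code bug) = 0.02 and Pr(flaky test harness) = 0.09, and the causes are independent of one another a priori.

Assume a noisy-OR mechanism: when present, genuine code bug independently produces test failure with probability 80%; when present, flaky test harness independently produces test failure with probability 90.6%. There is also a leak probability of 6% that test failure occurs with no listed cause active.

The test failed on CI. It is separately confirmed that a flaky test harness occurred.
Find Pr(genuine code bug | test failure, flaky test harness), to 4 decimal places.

Pr(genuine code bug | test failure, flaky test harness) ≈ 0.0215

Under noisy-OR, P(test failure | causes) = 1 − (1−0.06)·∏(1−qᵢ) over the active causes.
Numerator (weight on configurations with genuine code bug): 0.982328*0.02 = 0.019647
Normalizer over all consistent configurations: 0.91164*0.98 + 0.982328*0.02 = 0.913054
Posterior = 0.019647 / 0.913054 ≈ 0.0215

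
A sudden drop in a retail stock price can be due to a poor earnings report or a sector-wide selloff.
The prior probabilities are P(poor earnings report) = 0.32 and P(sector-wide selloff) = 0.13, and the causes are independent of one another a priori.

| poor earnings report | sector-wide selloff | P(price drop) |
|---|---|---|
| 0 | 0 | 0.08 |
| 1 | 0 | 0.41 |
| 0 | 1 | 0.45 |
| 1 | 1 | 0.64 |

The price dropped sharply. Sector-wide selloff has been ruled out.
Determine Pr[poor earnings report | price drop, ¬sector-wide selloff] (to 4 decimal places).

Pr[poor earnings report | price drop, ¬sector-wide selloff] ≈ 0.7069

P(price drop | ¬sector-wide selloff) = 0.08×0.68 + 0.41×0.32 = 0.054400 + 0.131200 = 0.185600
Restricting to configurations with poor earnings report present: 0.41×0.32 = 0.131200.
P(poor earnings report | price drop, ¬sector-wide selloff) = 0.131200 / 0.185600 ≈ 0.7069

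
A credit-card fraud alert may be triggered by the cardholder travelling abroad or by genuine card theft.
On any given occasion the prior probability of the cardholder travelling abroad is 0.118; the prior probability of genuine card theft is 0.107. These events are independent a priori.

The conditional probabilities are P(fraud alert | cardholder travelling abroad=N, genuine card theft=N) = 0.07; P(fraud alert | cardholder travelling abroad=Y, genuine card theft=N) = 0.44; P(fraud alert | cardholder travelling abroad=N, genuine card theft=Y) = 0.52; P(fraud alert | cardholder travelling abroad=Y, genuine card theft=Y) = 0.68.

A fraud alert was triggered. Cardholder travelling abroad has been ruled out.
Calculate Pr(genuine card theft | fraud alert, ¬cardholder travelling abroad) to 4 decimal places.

P(fraud alert | ¬cardholder travelling abroad) = 0.07·0.893 + 0.52·0.107 = 0.062510 + 0.055640 = 0.118150
The genuine card theft-present share is 0.52·0.107 = 0.055640.
P(genuine card theft | fraud alert, ¬cardholder travelling abroad) = 0.055640 / 0.118150 ≈ 0.4709

Pr(genuine card theft | fraud alert, ¬cardholder travelling abroad) ≈ 0.4709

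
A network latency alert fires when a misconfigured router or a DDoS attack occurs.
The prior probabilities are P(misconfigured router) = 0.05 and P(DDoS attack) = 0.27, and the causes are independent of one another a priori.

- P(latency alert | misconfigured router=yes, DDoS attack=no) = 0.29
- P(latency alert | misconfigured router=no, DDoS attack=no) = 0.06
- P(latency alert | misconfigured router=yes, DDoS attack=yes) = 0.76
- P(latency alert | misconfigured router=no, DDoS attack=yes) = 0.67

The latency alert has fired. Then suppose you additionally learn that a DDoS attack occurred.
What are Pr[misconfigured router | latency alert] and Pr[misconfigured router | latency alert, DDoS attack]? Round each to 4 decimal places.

Pr[misconfigured router | latency alert] ≈ 0.0890; Pr[misconfigured router | latency alert, DDoS attack] ≈ 0.0563

Numerator (weight on configurations with misconfigured router): 0.010585 + 0.010260 = 0.020845
Denominator P(latency alert): 0.06·0.95·0.73 + 0.67·0.95·0.27 + 0.29·0.05·0.73 + 0.76·0.05·0.27 = 0.234310
P(misconfigured router | latency alert) = 0.020845/0.234310 ≈ 0.0890

Now also conditioning on DDoS attack=true:
P(latency alert | DDoS attack) = 0.67*0.95 + 0.76*0.05 = 0.636500 + 0.038000 = 0.674500
Restricting to configurations with misconfigured router present: 0.76*0.05 = 0.038000.
P(misconfigured router | latency alert, DDoS attack) = 0.038000 / 0.674500 ≈ 0.0563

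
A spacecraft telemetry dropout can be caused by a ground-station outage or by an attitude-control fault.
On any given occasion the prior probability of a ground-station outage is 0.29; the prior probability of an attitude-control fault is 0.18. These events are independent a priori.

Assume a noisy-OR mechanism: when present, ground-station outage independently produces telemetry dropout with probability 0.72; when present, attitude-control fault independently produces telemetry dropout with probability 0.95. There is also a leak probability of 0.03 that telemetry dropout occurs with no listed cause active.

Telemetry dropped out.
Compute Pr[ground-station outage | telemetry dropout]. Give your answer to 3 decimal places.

Pr[ground-station outage | telemetry dropout] ≈ 0.618

Under noisy-OR, P(telemetry dropout | causes) = 1 − (1−0.03)·∏(1−qᵢ) over the active causes.
Sum P(telemetry dropout|·) weighted by the priors over the 4 (ground-station outage, attitude-control fault) configurations:
  P(telemetry dropout) = 0.03*0.71*0.82 + 0.9515*0.71*0.18 + 0.7284*0.29*0.82 + 0.98642*0.29*0.18
        = 0.017466 + 0.121602 + 0.173214 + 0.051491 = 0.363773
Keeping only the ground-station outage-present terms gives 0.224705, so
  P(ground-station outage | telemetry dropout) = 0.224705 / 0.363773 ≈ 0.618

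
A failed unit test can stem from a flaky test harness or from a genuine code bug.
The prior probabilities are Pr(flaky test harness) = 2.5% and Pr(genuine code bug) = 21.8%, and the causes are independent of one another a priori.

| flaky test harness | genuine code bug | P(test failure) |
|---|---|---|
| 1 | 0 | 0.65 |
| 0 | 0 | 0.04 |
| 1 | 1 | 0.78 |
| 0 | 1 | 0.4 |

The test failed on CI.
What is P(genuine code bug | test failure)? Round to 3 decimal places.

P(genuine code bug | test failure) ≈ 0.674

By total probability over the 4 (flaky test harness, genuine code bug) configurations:
  P(test failure) = 0.04*0.975*0.782 + 0.4*0.975*0.218 + 0.65*0.025*0.782 + 0.78*0.025*0.218
        = 0.030498 + 0.085020 + 0.012708 + 0.004251 = 0.132477
Configurations with genuine code bug contribute 0.089271, so
  P(genuine code bug | test failure) = 0.089271 / 0.132477 ≈ 0.674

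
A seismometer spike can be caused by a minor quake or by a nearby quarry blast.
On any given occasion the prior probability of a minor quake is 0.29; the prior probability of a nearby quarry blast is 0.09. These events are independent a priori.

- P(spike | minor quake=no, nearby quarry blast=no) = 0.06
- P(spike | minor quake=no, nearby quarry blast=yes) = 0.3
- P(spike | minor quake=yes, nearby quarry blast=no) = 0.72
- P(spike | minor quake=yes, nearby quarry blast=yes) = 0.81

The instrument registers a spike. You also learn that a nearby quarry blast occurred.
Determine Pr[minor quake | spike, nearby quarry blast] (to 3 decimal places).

Pr[minor quake | spike, nearby quarry blast] ≈ 0.524

By total probability over both values of minor quake:
  P(spike | nearby quarry blast) = 0.3·0.71 + 0.81·0.29
        = 0.213000 + 0.234900 = 0.447900
The terms with minor quake present sum to 0.234900, so
  P(minor quake | spike, nearby quarry blast) = 0.234900 / 0.447900 ≈ 0.524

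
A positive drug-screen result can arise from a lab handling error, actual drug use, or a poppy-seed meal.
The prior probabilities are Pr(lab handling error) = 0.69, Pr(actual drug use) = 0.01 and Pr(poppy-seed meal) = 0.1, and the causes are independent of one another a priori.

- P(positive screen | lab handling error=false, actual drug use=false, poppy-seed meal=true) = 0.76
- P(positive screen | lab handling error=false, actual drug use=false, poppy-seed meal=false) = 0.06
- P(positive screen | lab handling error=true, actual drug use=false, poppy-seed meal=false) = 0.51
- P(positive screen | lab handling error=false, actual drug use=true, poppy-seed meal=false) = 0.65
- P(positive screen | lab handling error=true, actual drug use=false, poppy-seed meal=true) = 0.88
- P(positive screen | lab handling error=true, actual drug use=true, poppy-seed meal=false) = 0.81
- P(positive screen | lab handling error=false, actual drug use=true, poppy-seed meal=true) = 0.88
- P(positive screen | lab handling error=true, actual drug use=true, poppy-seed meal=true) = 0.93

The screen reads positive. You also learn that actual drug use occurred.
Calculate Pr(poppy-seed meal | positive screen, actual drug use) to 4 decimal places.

By total probability over the 4 (lab handling error, poppy-seed meal) configurations:
  P(positive screen | actual drug use) = 0.65·0.31·0.9 + 0.88·0.31·0.1 + 0.81·0.69·0.9 + 0.93·0.69·0.1
        = 0.181350 + 0.027280 + 0.503010 + 0.064170 = 0.775810
The terms with poppy-seed meal present sum to 0.091450, so
  P(poppy-seed meal | positive screen, actual drug use) = 0.091450 / 0.775810 ≈ 0.1179

Pr(poppy-seed meal | positive screen, actual drug use) ≈ 0.1179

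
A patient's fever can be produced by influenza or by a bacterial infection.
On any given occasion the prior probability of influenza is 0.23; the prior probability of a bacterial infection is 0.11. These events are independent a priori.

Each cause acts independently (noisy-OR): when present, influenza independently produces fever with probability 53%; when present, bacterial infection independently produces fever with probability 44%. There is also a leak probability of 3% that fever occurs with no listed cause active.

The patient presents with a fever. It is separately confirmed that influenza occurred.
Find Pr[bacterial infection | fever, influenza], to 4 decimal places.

Under noisy-OR, P(fever | causes) = 1 − (1−0.03)·∏(1−qᵢ) over the active causes.
Sum P(fever|·) weighted by the priors over both values of bacterial infection:
  P(fever | influenza) = 0.5441·0.89 + 0.744696·0.11
        = 0.484249 + 0.081917 = 0.566166
Configurations with bacterial infection contribute 0.081917, so
  P(bacterial infection | fever, influenza) = 0.081917 / 0.566166 ≈ 0.1447

Pr[bacterial infection | fever, influenza] ≈ 0.1447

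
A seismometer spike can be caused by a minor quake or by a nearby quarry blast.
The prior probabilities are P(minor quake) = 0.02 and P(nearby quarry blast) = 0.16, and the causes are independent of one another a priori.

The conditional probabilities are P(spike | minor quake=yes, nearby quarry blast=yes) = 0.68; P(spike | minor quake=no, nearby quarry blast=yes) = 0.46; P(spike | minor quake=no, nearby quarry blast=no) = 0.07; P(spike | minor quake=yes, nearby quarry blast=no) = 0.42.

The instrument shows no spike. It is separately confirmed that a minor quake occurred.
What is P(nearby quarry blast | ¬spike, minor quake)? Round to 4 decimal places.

For the numerator, keep only nearby quarry blast=true terms: 0.32×0.16 = 0.051200
Normalizer over all consistent configurations: 0.58×0.84 + 0.32×0.16 = 0.538400
Posterior = 0.051200 / 0.538400 ≈ 0.0951

P(nearby quarry blast | ¬spike, minor quake) ≈ 0.0951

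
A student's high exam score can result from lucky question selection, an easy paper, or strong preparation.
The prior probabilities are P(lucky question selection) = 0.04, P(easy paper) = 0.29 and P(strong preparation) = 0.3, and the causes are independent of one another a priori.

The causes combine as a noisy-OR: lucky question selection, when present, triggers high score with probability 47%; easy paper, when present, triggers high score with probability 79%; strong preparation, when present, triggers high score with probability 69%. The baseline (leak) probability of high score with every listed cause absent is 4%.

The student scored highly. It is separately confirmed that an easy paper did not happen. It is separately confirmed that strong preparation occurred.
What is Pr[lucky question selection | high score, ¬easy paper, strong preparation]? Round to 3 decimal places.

Under noisy-OR, P(high score | causes) = 1 − (1−0.04)·∏(1−qᵢ) over the active causes.
P(high score | ¬easy paper, strong preparation) = 0.7024*0.96 + 0.842272*0.04 = 0.674304 + 0.033691 = 0.707995
The lucky question selection-present share is 0.842272*0.04 = 0.033691.
P(lucky question selection | high score, ¬easy paper, strong preparation) = 0.033691 / 0.707995 ≈ 0.048

Pr[lucky question selection | high score, ¬easy paper, strong preparation] ≈ 0.048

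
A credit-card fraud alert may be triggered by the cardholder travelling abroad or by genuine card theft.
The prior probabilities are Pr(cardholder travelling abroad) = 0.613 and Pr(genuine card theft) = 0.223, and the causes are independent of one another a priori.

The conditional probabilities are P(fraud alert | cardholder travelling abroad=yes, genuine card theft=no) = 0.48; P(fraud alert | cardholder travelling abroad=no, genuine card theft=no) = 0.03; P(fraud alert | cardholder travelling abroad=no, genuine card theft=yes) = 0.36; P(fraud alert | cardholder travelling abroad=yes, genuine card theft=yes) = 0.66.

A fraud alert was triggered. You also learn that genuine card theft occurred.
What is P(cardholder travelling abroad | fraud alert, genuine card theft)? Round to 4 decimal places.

P(fraud alert | genuine card theft) = 0.36×0.387 + 0.66×0.613 = 0.139320 + 0.404580 = 0.543900
Restricting to configurations with cardholder travelling abroad present: 0.66×0.613 = 0.404580.
So P(cardholder travelling abroad | fraud alert, genuine card theft) = 0.404580/0.543900 ≈ 0.7438.

P(cardholder travelling abroad | fraud alert, genuine card theft) ≈ 0.7438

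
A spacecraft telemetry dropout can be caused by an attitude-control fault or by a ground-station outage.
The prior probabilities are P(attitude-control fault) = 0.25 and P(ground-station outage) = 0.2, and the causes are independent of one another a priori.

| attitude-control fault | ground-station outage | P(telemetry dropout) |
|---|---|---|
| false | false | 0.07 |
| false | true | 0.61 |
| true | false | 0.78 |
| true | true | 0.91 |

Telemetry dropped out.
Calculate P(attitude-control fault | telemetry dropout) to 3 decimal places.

P(telemetry dropout) = 0.07*0.75*0.8 + 0.61*0.75*0.2 + 0.78*0.25*0.8 + 0.91*0.25*0.2 = 0.042000 + 0.091500 + 0.156000 + 0.045500 = 0.335000
Restricting to configurations with attitude-control fault present: 0.156000 + 0.045500 = 0.201500.
Hence the posterior is 0.201500/0.335000 ≈ 0.601.

P(attitude-control fault | telemetry dropout) ≈ 0.601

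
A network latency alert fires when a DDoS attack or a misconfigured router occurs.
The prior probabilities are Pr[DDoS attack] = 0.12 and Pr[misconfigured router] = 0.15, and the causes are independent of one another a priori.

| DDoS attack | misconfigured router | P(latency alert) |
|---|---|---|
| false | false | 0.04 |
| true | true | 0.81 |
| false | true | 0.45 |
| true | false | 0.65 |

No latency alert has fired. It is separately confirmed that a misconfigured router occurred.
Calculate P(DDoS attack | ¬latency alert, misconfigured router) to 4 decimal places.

P(DDoS attack | ¬latency alert, misconfigured router) ≈ 0.0450

Sum P(¬latency alert|·) weighted by the priors over both values of DDoS attack:
  P(¬latency alert | misconfigured router) = 0.55·0.88 + 0.19·0.12
        = 0.484000 + 0.022800 = 0.506800
The terms with DDoS attack present sum to 0.022800, so
  P(DDoS attack | ¬latency alert, misconfigured router) = 0.022800 / 0.506800 ≈ 0.0450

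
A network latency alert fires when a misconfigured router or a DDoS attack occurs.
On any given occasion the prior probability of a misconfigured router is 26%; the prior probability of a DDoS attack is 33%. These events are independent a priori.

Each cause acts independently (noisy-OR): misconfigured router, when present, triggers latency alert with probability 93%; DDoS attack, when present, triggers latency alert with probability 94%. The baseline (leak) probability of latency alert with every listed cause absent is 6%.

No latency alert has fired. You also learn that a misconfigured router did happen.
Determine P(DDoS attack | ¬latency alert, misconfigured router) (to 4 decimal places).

P(DDoS attack | ¬latency alert, misconfigured router) ≈ 0.0287

Under noisy-OR, P(latency alert | causes) = 1 − (1−0.06)·∏(1−qᵢ) over the active causes.
Numerator (weight on configurations with DDoS attack): 0.003948*0.33 = 0.001303
Denominator P(¬latency alert | misconfigured router): 0.0658*0.67 + 0.003948*0.33 = 0.045389
Posterior = 0.001303 / 0.045389 ≈ 0.0287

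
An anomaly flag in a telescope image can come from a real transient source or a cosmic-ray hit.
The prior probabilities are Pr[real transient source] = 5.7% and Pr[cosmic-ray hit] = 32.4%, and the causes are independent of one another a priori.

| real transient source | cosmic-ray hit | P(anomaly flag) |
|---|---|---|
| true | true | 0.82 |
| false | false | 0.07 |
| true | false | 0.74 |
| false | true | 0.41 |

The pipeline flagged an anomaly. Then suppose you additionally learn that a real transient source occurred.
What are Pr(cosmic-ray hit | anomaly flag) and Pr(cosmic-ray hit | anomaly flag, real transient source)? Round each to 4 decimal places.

Pr(cosmic-ray hit | anomaly flag) ≈ 0.6575; Pr(cosmic-ray hit | anomaly flag, real transient source) ≈ 0.3469

P(anomaly flag) = 0.07·0.943·0.676 + 0.41·0.943·0.324 + 0.74·0.057·0.676 + 0.82·0.057·0.324 = 0.044623 + 0.125268 + 0.028514 + 0.015144 = 0.213549
The cosmic-ray hit-present share is 0.125268 + 0.015144 = 0.140412.
Hence the posterior is 0.140412/0.213549 ≈ 0.6575.

With the extra evidence:
Weight on cosmic-ray hit=true, given the evidence: 0.82·0.324 = 0.265680
Denominator P(anomaly flag | real transient source): 0.74·0.676 + 0.82·0.324 = 0.765920
P(cosmic-ray hit | anomaly flag, real transient source) = 0.265680/0.765920 ≈ 0.3469
— real transient source explains away the evidence for cosmic-ray hit.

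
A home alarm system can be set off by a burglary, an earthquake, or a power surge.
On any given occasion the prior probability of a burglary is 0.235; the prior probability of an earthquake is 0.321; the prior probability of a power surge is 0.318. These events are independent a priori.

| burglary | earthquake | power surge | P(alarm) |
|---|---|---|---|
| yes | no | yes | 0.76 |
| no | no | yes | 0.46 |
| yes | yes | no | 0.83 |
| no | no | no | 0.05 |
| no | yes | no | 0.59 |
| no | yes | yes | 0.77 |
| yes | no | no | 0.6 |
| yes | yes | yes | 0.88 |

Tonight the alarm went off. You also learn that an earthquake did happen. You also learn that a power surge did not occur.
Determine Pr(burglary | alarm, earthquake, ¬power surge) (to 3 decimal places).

For the numerator, keep only burglary=true terms: 0.83×0.235 = 0.195050
Normalizer over all consistent configurations: 0.59×0.765 + 0.83×0.235 = 0.646400
P(burglary | alarm, earthquake, ¬power surge) = 0.195050/0.646400 ≈ 0.302

Pr(burglary | alarm, earthquake, ¬power surge) ≈ 0.302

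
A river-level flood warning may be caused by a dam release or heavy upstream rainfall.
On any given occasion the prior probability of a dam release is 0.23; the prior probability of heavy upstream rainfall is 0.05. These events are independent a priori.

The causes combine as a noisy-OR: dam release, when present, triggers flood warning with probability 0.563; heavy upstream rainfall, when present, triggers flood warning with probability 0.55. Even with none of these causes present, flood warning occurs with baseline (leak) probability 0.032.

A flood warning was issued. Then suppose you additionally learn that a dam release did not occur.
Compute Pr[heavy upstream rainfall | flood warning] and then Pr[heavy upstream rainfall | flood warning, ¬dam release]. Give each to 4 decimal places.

Under noisy-OR, P(flood warning | causes) = 1 − (1−0.032)·∏(1−qᵢ) over the active causes.
By total probability over the 4 (dam release, heavy upstream rainfall) configurations:
  P(flood warning) = 0.032·0.77·0.95 + 0.5644·0.77·0.05 + 0.576984·0.23·0.95 + 0.809643·0.23·0.05
        = 0.023408 + 0.021729 + 0.126071 + 0.009311 = 0.180519
Configurations with heavy upstream rainfall contribute 0.031040, so
  P(heavy upstream rainfall | flood warning) = 0.031040 / 0.180519 ≈ 0.1719

Now also conditioning on dam release≠true:
P(flood warning | ¬dam release) = 0.032*0.95 + 0.5644*0.05 = 0.030400 + 0.028220 = 0.058620
Restricting to configurations with heavy upstream rainfall present: 0.5644*0.05 = 0.028220.
So P(heavy upstream rainfall | flood warning, ¬dam release) = 0.028220/0.058620 ≈ 0.4814.

Pr[heavy upstream rainfall | flood warning] ≈ 0.1719; Pr[heavy upstream rainfall | flood warning, ¬dam release] ≈ 0.4814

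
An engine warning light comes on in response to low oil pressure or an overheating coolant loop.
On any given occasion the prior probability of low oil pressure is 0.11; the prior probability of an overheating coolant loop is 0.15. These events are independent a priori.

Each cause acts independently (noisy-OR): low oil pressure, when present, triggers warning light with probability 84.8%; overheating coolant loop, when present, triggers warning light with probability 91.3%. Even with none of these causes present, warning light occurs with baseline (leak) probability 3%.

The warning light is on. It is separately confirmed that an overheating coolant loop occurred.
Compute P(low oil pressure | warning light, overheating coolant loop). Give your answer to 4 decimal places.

Under noisy-OR, P(warning light | causes) = 1 − (1−0.03)·∏(1−qᵢ) over the active causes.
For the numerator, keep only low oil pressure=true terms: 0.987173·0.11 = 0.108589
Normalizer over all consistent configurations: 0.91561·0.89 + 0.987173·0.11 = 0.923482
Posterior = 0.108589 / 0.923482 ≈ 0.1176

P(low oil pressure | warning light, overheating coolant loop) ≈ 0.1176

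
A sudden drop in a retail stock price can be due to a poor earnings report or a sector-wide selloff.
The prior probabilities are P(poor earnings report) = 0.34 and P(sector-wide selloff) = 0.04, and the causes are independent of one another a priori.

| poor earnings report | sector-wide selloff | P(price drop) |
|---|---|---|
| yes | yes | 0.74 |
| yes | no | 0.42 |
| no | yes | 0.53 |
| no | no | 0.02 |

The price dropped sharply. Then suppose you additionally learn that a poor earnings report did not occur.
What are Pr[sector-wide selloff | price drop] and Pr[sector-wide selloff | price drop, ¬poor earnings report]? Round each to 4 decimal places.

Pr[sector-wide selloff | price drop] ≈ 0.1384; Pr[sector-wide selloff | price drop, ¬poor earnings report] ≈ 0.5248

P(price drop) = 0.02·0.66·0.96 + 0.53·0.66·0.04 + 0.42·0.34·0.96 + 0.74·0.34·0.04 = 0.012672 + 0.013992 + 0.137088 + 0.010064 = 0.173816
Of this, 0.024056 comes from 0.013992 + 0.010064 (the sector-wide selloff=true cases).
P(sector-wide selloff | price drop) = 0.024056 / 0.173816 ≈ 0.1384

Now also conditioning on poor earnings report≠true:
For the numerator, keep only sector-wide selloff=true terms: 0.53×0.04 = 0.021200
Normalizer over all consistent configurations: 0.02×0.96 + 0.53×0.04 = 0.040400
P(sector-wide selloff | price drop, ¬poor earnings report) = 0.021200/0.040400 ≈ 0.5248
With poor earnings report excluded, sector-wide selloff must carry more of the explanatory weight for the price drop.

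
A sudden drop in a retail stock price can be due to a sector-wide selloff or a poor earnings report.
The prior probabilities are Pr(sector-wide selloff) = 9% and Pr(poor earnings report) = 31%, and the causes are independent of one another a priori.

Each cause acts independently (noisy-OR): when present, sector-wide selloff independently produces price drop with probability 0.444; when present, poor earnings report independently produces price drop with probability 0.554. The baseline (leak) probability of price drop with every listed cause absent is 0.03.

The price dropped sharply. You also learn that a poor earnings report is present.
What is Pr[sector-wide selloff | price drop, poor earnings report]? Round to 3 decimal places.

Pr[sector-wide selloff | price drop, poor earnings report] ≈ 0.117

Under noisy-OR, P(price drop | causes) = 1 − (1−0.03)·∏(1−qᵢ) over the active causes.
For the numerator, keep only sector-wide selloff=true terms: 0.759463·0.09 = 0.068352
Normalizer over all consistent configurations: 0.56738·0.91 + 0.759463·0.09 = 0.584668
Posterior = 0.068352 / 0.584668 ≈ 0.117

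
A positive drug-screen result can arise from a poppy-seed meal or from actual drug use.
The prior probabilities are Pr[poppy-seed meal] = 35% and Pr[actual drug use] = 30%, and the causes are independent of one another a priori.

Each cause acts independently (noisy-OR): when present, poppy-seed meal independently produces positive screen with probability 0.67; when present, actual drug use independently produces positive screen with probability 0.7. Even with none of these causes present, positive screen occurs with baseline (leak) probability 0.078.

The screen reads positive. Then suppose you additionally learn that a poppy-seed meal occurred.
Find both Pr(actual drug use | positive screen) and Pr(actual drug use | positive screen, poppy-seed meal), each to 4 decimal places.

Under noisy-OR, P(positive screen | causes) = 1 − (1−0.078)·∏(1−qᵢ) over the active causes.
P(positive screen) = 0.078·0.65·0.7 + 0.7234·0.65·0.3 + 0.69574·0.35·0.7 + 0.908722·0.35·0.3 = 0.035490 + 0.141063 + 0.170456 + 0.095416 = 0.442425
The actual drug use-present share is 0.141063 + 0.095416 = 0.236479.
P(actual drug use | positive screen) = 0.236479 / 0.442425 ≈ 0.5345

Now also conditioning on poppy-seed meal=true:
P(positive screen | poppy-seed meal) = 0.69574×0.7 + 0.908722×0.3 = 0.487018 + 0.272617 = 0.759635
The actual drug use-present share is 0.908722×0.3 = 0.272617.
P(actual drug use | positive screen, poppy-seed meal) = 0.272617 / 0.759635 ≈ 0.3589
The drop from 0.5345 to 0.3589 is the explaining-away (discounting) effect.

Pr(actual drug use | positive screen) ≈ 0.5345; Pr(actual drug use | positive screen, poppy-seed meal) ≈ 0.3589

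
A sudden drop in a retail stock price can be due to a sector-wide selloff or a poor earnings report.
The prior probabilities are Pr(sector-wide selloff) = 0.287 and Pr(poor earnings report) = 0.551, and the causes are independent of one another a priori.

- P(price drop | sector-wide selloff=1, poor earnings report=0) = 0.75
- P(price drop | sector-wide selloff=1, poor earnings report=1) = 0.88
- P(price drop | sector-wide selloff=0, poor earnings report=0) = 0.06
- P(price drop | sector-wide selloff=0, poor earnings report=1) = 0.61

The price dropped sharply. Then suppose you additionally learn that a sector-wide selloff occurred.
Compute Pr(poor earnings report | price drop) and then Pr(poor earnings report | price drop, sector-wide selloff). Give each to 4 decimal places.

Pr(poor earnings report | price drop) ≈ 0.7658; Pr(poor earnings report | price drop, sector-wide selloff) ≈ 0.5901

P(price drop) = 0.06*0.713*0.449 + 0.61*0.713*0.551 + 0.75*0.287*0.449 + 0.88*0.287*0.551 = 0.019208 + 0.239646 + 0.096647 + 0.139161 = 0.494662
Of this, 0.378807 comes from 0.239646 + 0.139161 (the poor earnings report=true cases).
So P(poor earnings report | price drop) = 0.378807/0.494662 ≈ 0.7658.

Now condition on the additional information:
P(price drop | sector-wide selloff) = 0.75·0.449 + 0.88·0.551 = 0.336750 + 0.484880 = 0.821630
The poor earnings report-present share is 0.88·0.551 = 0.484880.
Hence the posterior is 0.484880/0.821630 ≈ 0.5901.
Conditioning on sector-wide selloff lowers the posterior on poor earnings report: the classic explaining-away effect in a common-effect structure.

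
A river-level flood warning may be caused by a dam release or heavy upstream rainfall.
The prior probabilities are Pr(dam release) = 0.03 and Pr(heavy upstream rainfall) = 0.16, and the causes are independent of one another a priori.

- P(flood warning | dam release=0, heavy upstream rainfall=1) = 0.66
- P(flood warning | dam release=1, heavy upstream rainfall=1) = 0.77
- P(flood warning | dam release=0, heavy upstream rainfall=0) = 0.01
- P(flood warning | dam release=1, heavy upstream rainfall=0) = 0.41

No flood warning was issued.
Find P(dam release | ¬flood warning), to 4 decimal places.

P(dam release | ¬flood warning) ≈ 0.0182

P(¬flood warning) = 0.99*0.97*0.84 + 0.34*0.97*0.16 + 0.59*0.03*0.84 + 0.23*0.03*0.16 = 0.806652 + 0.052768 + 0.014868 + 0.001104 = 0.875392
Restricting to configurations with dam release present: 0.014868 + 0.001104 = 0.015972.
P(dam release | ¬flood warning) = 0.015972 / 0.875392 ≈ 0.0182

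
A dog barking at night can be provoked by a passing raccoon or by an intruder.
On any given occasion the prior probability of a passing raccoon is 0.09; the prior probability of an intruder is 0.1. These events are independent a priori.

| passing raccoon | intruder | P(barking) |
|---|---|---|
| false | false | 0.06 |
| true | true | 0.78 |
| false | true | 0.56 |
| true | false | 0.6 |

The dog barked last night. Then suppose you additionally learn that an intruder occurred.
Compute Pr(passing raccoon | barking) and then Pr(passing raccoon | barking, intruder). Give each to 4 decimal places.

Pr(passing raccoon | barking) ≈ 0.3572; Pr(passing raccoon | barking, intruder) ≈ 0.1211

Sum P(barking|·) weighted by the priors over the 4 (passing raccoon, intruder) configurations:
  P(barking) = 0.06·0.91·0.9 + 0.56·0.91·0.1 + 0.6·0.09·0.9 + 0.78·0.09·0.1
        = 0.049140 + 0.050960 + 0.048600 + 0.007020 = 0.155720
Configurations with passing raccoon contribute 0.055620, so
  P(passing raccoon | barking) = 0.055620 / 0.155720 ≈ 0.3572

Now condition on the additional information:
For the numerator, keep only passing raccoon=true terms: 0.78×0.09 = 0.070200
Denominator P(barking | intruder): 0.56×0.91 + 0.78×0.09 = 0.579800
P(passing raccoon | barking, intruder) = 0.070200/0.579800 ≈ 0.1211
Conditioning on intruder lowers the posterior on passing raccoon: the classic explaining-away effect in a common-effect structure.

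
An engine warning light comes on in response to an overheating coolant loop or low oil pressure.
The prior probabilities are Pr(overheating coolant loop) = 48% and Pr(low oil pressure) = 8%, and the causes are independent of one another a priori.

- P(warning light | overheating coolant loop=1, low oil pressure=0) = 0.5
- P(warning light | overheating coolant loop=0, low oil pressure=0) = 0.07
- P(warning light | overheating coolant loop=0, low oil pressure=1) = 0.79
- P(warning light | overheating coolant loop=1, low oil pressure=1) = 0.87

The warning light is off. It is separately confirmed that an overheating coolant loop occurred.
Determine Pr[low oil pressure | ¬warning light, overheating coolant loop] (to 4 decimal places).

Pr[low oil pressure | ¬warning light, overheating coolant loop] ≈ 0.0221

P(¬warning light | overheating coolant loop) = 0.5*0.92 + 0.13*0.08 = 0.460000 + 0.010400 = 0.470400
The low oil pressure-present share is 0.13*0.08 = 0.010400.
So P(low oil pressure | ¬warning light, overheating coolant loop) = 0.010400/0.470400 ≈ 0.0221.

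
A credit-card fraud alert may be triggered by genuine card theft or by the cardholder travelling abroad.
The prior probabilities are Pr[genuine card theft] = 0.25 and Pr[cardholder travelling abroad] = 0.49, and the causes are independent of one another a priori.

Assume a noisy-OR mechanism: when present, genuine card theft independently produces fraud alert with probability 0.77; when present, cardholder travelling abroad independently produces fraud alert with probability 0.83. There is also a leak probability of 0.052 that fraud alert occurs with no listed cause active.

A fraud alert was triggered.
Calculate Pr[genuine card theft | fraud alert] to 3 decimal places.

Under noisy-OR, P(fraud alert | causes) = 1 − (1−0.052)·∏(1−qᵢ) over the active causes.
Sum P(fraud alert|·) weighted by the priors over the 4 (genuine card theft, cardholder travelling abroad) configurations:
  P(fraud alert) = 0.052×0.75×0.51 + 0.83884×0.75×0.49 + 0.78196×0.25×0.51 + 0.962933×0.25×0.49
        = 0.019890 + 0.308274 + 0.099700 + 0.117959 = 0.545823
Keeping only the genuine card theft-present terms gives 0.217659, so
  P(genuine card theft | fraud alert) = 0.217659 / 0.545823 ≈ 0.399

Pr[genuine card theft | fraud alert] ≈ 0.399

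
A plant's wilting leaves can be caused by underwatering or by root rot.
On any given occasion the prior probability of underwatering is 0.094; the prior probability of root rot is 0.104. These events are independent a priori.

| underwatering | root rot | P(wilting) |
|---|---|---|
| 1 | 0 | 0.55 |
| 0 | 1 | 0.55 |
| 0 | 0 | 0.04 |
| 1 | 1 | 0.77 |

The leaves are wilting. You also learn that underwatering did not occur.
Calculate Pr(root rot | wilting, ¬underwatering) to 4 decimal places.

P(wilting | ¬underwatering) = 0.04×0.896 + 0.55×0.104 = 0.035840 + 0.057200 = 0.093040
Restricting to configurations with root rot present: 0.55×0.104 = 0.057200.
P(root rot | wilting, ¬underwatering) = 0.057200 / 0.093040 ≈ 0.6148

Pr(root rot | wilting, ¬underwatering) ≈ 0.6148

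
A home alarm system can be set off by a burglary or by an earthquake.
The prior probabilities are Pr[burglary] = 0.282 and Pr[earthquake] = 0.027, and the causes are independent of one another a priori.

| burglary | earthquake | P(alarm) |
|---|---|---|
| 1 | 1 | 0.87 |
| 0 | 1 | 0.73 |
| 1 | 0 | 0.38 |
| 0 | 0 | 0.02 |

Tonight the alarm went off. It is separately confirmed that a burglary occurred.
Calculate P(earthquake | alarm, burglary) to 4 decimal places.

Sum P(alarm|·) weighted by the priors over both values of earthquake:
  P(alarm | burglary) = 0.38×0.973 + 0.87×0.027
        = 0.369740 + 0.023490 = 0.393230
Configurations with earthquake contribute 0.023490, so
  P(earthquake | alarm, burglary) = 0.023490 / 0.393230 ≈ 0.0597

P(earthquake | alarm, burglary) ≈ 0.0597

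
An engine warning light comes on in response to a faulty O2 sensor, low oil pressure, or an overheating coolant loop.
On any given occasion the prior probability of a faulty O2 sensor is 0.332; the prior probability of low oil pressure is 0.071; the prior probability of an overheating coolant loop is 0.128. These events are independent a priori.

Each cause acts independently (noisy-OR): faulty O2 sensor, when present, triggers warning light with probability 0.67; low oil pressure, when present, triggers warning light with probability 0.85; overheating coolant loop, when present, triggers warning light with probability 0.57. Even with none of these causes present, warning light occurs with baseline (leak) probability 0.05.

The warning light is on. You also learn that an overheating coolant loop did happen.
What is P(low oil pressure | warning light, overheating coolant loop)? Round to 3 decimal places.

Under noisy-OR, P(warning light | causes) = 1 − (1−0.05)·∏(1−qᵢ) over the active causes.
P(warning light | overheating coolant loop) = 0.5915×0.668×0.929 + 0.938725×0.668×0.071 + 0.865195×0.332×0.929 + 0.979779×0.332×0.071 = 0.367068 + 0.044522 + 0.266850 + 0.023095 = 0.701535
Restricting to configurations with low oil pressure present: 0.044522 + 0.023095 = 0.067617.
P(low oil pressure | warning light, overheating coolant loop) = 0.067617 / 0.701535 ≈ 0.096

P(low oil pressure | warning light, overheating coolant loop) ≈ 0.096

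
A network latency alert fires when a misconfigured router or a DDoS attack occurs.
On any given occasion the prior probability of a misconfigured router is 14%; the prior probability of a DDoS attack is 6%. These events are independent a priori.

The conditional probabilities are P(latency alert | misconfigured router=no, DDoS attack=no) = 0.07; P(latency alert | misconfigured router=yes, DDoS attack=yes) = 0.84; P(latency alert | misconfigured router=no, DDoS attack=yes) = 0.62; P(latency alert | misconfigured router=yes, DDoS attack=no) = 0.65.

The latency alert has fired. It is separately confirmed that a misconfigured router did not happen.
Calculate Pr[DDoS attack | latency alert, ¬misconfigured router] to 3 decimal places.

Sum P(latency alert|·) weighted by the priors over both values of DDoS attack:
  P(latency alert | ¬misconfigured router) = 0.07·0.94 + 0.62·0.06
        = 0.065800 + 0.037200 = 0.103000
Keeping only the DDoS attack-present terms gives 0.037200, so
  P(DDoS attack | latency alert, ¬misconfigured router) = 0.037200 / 0.103000 ≈ 0.361

Pr[DDoS attack | latency alert, ¬misconfigured router] ≈ 0.361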